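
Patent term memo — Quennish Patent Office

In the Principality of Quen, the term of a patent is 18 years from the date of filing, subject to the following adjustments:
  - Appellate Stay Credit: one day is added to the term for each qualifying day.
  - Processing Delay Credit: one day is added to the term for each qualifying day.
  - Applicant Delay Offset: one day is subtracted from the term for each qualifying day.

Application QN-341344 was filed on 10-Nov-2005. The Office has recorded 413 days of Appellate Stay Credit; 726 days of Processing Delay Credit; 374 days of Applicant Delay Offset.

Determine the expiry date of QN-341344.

December 14, 2025

Base term: filing date + 18 years → 10 November 2023.
Appellate Stay Credit: +413 days → 27 December 2024.
Processing Delay Credit: +726 days → 23 December 2026.
Applicant Delay Offset: −374 days → 14 December 2025.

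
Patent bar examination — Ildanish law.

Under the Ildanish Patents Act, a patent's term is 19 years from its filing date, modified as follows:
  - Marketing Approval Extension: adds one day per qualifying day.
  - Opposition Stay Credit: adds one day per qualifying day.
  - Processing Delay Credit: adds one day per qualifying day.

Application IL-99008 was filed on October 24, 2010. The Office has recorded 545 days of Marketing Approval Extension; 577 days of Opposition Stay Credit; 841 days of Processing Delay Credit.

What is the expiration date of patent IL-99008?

Base term: filing date + 19 years → 24 October 2029.
Marketing Approval Extension: +545 days → 22 April 2031.
Opposition Stay Credit: +577 days → 19 November 2032.
Processing Delay Credit: +841 days → 10 March 2035.

March 10, 2035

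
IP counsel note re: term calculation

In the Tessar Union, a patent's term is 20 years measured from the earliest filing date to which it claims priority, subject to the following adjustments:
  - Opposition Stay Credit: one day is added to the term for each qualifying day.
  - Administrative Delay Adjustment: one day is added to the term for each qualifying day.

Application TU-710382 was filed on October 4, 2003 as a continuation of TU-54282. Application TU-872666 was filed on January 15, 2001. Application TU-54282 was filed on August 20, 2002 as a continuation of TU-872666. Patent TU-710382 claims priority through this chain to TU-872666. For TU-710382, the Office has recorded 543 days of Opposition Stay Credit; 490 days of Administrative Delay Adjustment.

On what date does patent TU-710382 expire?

Earliest priority filing: 15 January 2001.
Base term: 15 January 2001 + 20 years → 15 January 2021.
Opposition Stay Credit: +543 days → 12 July 2022.
Administrative Delay Adjustment: +490 days → 14 November 2023.

2023-11-14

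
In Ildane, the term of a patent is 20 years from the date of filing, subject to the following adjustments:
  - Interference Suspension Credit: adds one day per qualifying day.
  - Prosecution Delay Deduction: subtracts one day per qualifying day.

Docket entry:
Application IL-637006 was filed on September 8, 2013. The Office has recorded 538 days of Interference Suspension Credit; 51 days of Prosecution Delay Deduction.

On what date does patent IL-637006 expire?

Base term: filing date + 20 years → 8 September 2033.
Interference Suspension Credit: +538 days → 28 February 2035.
Prosecution Delay Deduction: −51 days → 8 January 2035.

2035-01-08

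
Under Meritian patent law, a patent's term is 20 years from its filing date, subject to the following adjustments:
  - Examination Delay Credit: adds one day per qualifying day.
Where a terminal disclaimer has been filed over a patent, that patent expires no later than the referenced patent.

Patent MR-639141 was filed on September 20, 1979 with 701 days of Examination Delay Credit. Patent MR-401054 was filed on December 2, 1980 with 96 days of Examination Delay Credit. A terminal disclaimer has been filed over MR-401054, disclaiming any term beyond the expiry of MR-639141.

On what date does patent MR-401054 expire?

2001-03-08

Natural term of MR-401054:
  Base: filing + 20 years → 2 December 2000.
  Examination Delay Credit: +96 days → 8 March 2001.
Expiry of referenced patent MR-639141:
  Base: filing + 20 years → 20 September 1999.
  Examination Delay Credit: +701 days → 21 August 2001.
Terminal disclaimer: MR-401054 expires on the earlier of 8 March 2001 and 21 August 2001.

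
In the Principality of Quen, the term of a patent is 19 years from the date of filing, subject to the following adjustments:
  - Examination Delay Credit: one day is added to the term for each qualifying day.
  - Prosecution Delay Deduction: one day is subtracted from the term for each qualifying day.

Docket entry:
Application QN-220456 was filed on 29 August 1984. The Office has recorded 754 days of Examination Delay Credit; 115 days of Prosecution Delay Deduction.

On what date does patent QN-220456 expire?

Base term: filing date + 19 years → 29 August 2003.
Examination Delay Credit: +754 days → 21 September 2005.
Prosecution Delay Deduction: −115 days → 29 May 2005.

2005-05-29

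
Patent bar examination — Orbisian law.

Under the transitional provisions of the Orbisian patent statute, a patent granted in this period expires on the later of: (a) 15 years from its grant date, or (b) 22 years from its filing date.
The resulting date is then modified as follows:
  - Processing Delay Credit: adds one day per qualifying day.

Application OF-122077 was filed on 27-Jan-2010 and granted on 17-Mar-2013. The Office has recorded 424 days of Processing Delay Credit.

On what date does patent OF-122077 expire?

(a) grant + 15 years → 17 March 2028.
(b) filing + 22 years → 27 January 2032.
Later of the two: 27 January 2032.
Processing Delay Credit: +424 days → 26 March 2033.

2033-03-26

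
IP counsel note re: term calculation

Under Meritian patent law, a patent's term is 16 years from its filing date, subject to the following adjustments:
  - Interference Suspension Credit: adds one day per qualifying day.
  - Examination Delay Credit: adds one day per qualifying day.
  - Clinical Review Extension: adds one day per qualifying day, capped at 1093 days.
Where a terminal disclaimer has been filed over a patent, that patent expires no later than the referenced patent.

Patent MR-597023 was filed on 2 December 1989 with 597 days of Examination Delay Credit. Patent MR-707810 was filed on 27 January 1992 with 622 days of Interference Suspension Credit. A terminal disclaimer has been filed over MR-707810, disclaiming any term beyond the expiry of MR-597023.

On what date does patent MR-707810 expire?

Natural term of MR-707810:
  Base: filing + 16 years → 27 January 2008.
  Interference Suspension Credit: +622 days → 10 October 2009.
Expiry of referenced patent MR-597023:
  Base: filing + 16 years → 2 December 2005.
  Examination Delay Credit: +597 days → 22 July 2007.
Terminal disclaimer: MR-707810 expires on the earlier of 10 October 2009 and 22 July 2007.

2007-07-22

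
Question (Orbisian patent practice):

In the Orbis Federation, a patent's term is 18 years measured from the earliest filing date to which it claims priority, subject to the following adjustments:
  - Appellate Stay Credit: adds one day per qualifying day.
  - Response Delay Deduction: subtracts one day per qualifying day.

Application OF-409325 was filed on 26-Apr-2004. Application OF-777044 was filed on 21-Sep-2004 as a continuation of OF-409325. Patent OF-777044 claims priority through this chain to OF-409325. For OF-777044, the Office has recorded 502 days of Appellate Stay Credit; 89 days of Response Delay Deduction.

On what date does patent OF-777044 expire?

Earliest priority filing: 26 April 2004.
Base term: 26 April 2004 + 18 years → 26 April 2022.
Appellate Stay Credit: +502 days → 10 September 2023.
Response Delay Deduction: −89 days → 13 June 2023.

June 13, 2023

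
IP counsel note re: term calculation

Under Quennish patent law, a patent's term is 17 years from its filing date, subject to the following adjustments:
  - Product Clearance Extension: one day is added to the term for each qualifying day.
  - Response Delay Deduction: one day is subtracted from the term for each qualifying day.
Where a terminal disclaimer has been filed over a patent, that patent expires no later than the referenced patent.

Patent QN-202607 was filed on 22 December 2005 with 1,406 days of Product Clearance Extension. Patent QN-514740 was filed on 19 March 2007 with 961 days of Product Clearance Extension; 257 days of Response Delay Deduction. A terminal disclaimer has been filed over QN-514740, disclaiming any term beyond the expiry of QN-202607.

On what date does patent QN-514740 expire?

Natural term of QN-514740:
  Base: filing + 17 years → 19 March 2024.
  Product Clearance Extension: +961 days → 5 November 2026.
  Response Delay Deduction: −257 days → 21 February 2026.
Expiry of referenced patent QN-202607:
  Base: filing + 17 years → 22 December 2022.
  Product Clearance Extension: +1406 days → 28 October 2026.
Terminal disclaimer: QN-514740 expires on the earlier of 21 February 2026 and 28 October 2026.

2026-02-21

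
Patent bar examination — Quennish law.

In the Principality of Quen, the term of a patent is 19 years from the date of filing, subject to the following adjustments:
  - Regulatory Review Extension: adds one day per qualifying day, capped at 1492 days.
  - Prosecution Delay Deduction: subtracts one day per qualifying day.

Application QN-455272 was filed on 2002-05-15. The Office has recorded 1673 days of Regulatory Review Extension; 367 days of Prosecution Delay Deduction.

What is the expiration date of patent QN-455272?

Base term: filing date + 19 years → 15 May 2021.
Regulatory Review Extension: 1673 days claimed exceeds the 1492-day cap, so +1492 days → 15 June 2025.
Prosecution Delay Deduction: −367 days → 13 June 2024.

2024-06-13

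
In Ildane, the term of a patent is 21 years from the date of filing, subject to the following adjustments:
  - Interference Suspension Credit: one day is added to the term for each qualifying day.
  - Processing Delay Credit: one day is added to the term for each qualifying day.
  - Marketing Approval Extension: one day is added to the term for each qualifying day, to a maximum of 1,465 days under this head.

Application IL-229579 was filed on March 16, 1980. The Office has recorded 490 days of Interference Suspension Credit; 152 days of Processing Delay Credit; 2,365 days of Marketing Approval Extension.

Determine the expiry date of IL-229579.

Base term: filing date + 21 years → 16 March 2001.
Interference Suspension Credit: +490 days → 19 July 2002.
Processing Delay Credit: +152 days → 18 December 2002.
Marketing Approval Extension: 2365 days claimed exceeds the 1465-day cap, so +1465 days → 22 December 2006.

December 22, 2006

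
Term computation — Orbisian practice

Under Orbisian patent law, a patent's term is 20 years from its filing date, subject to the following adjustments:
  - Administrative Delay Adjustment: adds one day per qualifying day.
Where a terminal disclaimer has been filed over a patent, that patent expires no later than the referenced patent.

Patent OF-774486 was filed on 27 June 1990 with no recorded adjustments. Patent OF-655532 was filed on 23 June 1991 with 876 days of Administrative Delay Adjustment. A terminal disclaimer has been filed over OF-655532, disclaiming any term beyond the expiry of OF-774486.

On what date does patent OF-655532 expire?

Natural term of OF-655532:
  Base: filing + 20 years → 23 June 2011.
  Administrative Delay Adjustment: +876 days → 15 November 2013.
Expiry of referenced patent OF-774486:
  Base: filing + 20 years → 27 June 2010.
Terminal disclaimer: OF-655532 expires on the earlier of 15 November 2013 and 27 June 2010.

2010-06-27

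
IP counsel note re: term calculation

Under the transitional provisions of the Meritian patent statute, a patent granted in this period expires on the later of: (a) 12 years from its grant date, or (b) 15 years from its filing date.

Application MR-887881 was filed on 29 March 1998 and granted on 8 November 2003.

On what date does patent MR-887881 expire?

November 8, 2015

(a) grant + 12 years → 8 November 2015.
(b) filing + 15 years → 29 March 2013.
Later of the two: 8 November 2015.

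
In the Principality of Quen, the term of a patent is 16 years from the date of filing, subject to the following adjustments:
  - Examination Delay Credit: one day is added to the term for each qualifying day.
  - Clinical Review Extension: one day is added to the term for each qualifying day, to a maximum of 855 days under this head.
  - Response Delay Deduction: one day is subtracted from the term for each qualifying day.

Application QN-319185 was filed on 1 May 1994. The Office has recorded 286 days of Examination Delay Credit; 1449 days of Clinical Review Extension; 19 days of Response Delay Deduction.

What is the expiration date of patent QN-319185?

Base term: filing date + 16 years → 1 May 2010.
Examination Delay Credit: +286 days → 11 February 2011.
Clinical Review Extension: 1449 days claimed exceeds the 855-day cap, so +855 days → 15 June 2013.
Response Delay Deduction: −19 days → 27 May 2013.

2013-05-27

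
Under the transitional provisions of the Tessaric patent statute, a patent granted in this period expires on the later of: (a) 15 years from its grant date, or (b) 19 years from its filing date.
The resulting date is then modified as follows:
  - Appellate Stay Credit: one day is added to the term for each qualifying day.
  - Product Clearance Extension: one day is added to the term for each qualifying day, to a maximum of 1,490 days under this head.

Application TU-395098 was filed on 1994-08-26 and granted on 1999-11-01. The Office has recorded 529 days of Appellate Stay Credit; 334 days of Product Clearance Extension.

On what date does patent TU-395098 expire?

(a) grant + 15 years → 1 November 2014.
(b) filing + 19 years → 26 August 2013.
Later of the two: 1 November 2014.
Appellate Stay Credit: +529 days → 13 April 2016.
Product Clearance Extension: 334 days (within the 1490-day cap) → +334 days → 13 March 2017.

March 13, 2017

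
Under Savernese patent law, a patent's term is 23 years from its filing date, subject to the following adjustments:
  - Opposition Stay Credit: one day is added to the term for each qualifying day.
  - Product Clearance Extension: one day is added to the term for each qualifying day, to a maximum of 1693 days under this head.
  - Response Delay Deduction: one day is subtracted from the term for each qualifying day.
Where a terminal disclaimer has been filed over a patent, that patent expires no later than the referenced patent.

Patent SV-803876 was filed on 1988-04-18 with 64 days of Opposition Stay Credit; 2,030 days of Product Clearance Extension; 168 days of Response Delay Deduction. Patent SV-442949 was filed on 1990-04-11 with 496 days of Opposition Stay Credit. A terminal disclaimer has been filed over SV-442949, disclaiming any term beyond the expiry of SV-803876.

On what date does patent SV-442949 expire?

August 20, 2014

Natural term of SV-442949:
  Base: filing + 23 years → 11 April 2013.
  Opposition Stay Credit: +496 days → 20 August 2014.
Expiry of referenced patent SV-803876:
  Base: filing + 23 years → 18 April 2011.
  Opposition Stay Credit: +64 days → 21 June 2011.
  Product Clearance Extension: 2030 days claimed exceeds the 1693-day cap, so +1693 days → 8 February 2016.
  Response Delay Deduction: −168 days → 24 August 2015.
Terminal disclaimer: SV-442949 expires on the earlier of 20 August 2014 and 24 August 2015.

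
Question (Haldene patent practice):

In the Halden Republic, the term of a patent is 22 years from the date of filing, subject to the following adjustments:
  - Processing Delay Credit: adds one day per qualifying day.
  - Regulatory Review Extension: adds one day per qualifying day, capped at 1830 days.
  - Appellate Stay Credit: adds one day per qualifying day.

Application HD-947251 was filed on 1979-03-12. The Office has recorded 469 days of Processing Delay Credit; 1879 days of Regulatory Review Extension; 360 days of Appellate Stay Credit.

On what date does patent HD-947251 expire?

2008-06-22

Base term: filing date + 22 years → 12 March 2001.
Processing Delay Credit: +469 days → 24 June 2002.
Regulatory Review Extension: 1879 days claimed exceeds the 1830-day cap, so +1830 days → 28 June 2007.
Appellate Stay Credit: +360 days → 22 June 2008.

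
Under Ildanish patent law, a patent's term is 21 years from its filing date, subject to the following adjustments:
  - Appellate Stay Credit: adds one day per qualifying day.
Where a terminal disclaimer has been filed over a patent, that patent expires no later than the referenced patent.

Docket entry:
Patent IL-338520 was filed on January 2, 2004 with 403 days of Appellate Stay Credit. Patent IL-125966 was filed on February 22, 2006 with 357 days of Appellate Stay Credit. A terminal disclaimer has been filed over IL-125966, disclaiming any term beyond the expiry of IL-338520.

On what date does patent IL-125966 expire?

Natural term of IL-125966:
  Base: filing + 21 years → 22 February 2027.
  Appellate Stay Credit: +357 days → 14 February 2028.
Expiry of referenced patent IL-338520:
  Base: filing + 21 years → 2 January 2025.
  Appellate Stay Credit: +403 days → 9 February 2026.
Terminal disclaimer: IL-125966 expires on the earlier of 14 February 2028 and 9 February 2026.

February 9, 2026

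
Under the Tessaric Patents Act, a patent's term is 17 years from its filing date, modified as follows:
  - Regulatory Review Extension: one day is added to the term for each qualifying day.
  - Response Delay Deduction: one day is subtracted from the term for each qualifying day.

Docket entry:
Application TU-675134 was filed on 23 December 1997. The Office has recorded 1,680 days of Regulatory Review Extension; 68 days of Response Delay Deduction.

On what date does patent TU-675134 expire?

Base term: filing date + 17 years → 23 December 2014.
Regulatory Review Extension: +1680 days → 30 July 2019.
Response Delay Deduction: −68 days → 23 May 2019.

2019-05-23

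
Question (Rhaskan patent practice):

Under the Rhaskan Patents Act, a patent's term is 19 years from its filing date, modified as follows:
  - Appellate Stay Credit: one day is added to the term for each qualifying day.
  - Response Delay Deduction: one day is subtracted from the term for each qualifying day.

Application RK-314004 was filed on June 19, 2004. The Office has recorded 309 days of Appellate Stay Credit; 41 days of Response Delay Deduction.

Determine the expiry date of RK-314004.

March 13, 2024

Base term: filing date + 19 years → 19 June 2023.
Appellate Stay Credit: +309 days → 23 April 2024.
Response Delay Deduction: −41 days → 13 March 2024.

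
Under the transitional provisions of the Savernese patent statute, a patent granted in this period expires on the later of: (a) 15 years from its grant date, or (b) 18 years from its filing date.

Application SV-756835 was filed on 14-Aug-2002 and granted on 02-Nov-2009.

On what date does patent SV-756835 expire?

(a) grant + 15 years → 2 November 2024.
(b) filing + 18 years → 14 August 2020.
Later of the two: 2 November 2024.

November 2, 2024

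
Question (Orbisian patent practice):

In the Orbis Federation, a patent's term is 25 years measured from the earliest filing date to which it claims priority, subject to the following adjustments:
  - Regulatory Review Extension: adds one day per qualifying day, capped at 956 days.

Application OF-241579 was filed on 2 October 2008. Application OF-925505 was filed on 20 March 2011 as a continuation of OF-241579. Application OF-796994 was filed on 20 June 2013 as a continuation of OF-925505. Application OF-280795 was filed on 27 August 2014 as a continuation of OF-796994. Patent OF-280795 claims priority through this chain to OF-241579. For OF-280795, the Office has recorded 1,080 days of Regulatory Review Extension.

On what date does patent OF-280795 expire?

May 15, 2036

Earliest priority filing: 2 October 2008.
Base term: 2 October 2008 + 25 years → 2 October 2033.
Regulatory Review Extension: 1080 days claimed exceeds the 956-day cap, so +956 days → 15 May 2036.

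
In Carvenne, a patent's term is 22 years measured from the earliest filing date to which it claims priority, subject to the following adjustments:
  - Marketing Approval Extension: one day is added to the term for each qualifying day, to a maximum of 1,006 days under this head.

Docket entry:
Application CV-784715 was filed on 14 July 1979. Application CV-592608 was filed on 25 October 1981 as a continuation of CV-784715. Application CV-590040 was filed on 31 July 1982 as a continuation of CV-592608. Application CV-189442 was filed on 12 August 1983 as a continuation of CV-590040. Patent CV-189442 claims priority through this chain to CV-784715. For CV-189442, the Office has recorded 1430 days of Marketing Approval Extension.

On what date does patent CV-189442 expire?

Earliest priority filing: 14 July 1979.
Base term: 14 July 1979 + 22 years → 14 July 2001.
Marketing Approval Extension: 1430 days claimed exceeds the 1006-day cap, so +1006 days → 15 April 2004.

2004-04-15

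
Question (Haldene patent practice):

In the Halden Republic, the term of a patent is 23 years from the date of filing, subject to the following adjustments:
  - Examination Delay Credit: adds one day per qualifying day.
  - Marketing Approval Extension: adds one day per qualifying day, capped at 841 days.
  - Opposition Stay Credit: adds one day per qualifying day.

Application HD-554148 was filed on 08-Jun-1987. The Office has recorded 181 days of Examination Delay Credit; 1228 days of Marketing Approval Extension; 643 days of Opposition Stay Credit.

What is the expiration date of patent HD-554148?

Base term: filing date + 23 years → 8 June 2010.
Examination Delay Credit: +181 days → 6 December 2010.
Marketing Approval Extension: 1228 days claimed exceeds the 841-day cap, so +841 days → 26 March 2013.
Opposition Stay Credit: +643 days → 29 December 2014.

December 29, 2014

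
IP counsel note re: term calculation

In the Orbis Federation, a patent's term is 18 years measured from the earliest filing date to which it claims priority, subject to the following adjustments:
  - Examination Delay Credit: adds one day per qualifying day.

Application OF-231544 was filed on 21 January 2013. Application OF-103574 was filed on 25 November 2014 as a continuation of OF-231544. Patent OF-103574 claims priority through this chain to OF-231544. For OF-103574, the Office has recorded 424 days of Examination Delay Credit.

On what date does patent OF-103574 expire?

Earliest priority filing: 21 January 2013.
Base term: 21 January 2013 + 18 years → 21 January 2031.
Examination Delay Credit: +424 days → 20 March 2032.

2032-03-20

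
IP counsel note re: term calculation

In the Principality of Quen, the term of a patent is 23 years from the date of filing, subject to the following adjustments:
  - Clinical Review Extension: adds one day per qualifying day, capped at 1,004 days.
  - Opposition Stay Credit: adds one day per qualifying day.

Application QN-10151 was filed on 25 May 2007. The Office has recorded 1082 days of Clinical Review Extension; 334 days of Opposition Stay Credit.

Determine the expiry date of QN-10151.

January 22, 2034

Base term: filing date + 23 years → 25 May 2030.
Clinical Review Extension: 1082 days claimed exceeds the 1004-day cap, so +1004 days → 22 February 2033.
Opposition Stay Credit: +334 days → 22 January 2034.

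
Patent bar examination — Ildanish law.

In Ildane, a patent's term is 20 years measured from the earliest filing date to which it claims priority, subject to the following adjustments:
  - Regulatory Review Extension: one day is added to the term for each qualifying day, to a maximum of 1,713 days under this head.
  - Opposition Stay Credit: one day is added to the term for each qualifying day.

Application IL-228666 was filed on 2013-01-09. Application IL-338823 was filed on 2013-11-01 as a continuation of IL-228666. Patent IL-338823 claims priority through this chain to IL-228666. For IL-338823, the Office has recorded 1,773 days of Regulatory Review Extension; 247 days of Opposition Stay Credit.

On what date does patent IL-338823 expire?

Earliest priority filing: 9 January 2013.
Base term: 9 January 2013 + 20 years → 9 January 2033.
Regulatory Review Extension: 1773 days claimed exceeds the 1713-day cap, so +1713 days → 18 September 2037.
Opposition Stay Credit: +247 days → 23 May 2038.

2038-05-23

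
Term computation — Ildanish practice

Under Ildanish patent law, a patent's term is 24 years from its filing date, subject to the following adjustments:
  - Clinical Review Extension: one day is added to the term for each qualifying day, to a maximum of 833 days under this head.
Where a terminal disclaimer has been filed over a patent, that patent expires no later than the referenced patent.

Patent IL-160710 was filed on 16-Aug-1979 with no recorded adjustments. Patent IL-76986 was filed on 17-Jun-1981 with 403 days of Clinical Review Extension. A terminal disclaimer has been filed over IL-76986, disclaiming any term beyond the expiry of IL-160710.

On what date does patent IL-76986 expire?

2003-08-16

Natural term of IL-76986:
  Base: filing + 24 years → 17 June 2005.
  Clinical Review Extension: 403 days (within the 833-day cap) → +403 days → 25 July 2006.
Expiry of referenced patent IL-160710:
  Base: filing + 24 years → 16 August 2003.
Terminal disclaimer: IL-76986 expires on the earlier of 25 July 2006 and 16 August 2003.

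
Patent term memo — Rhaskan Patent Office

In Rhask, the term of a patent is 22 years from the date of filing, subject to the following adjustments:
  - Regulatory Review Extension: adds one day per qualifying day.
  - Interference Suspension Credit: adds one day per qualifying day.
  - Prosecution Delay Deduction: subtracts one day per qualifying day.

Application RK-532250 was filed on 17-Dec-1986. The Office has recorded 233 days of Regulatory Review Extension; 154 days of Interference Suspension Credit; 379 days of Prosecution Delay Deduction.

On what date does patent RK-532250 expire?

December 25, 2008

Base term: filing date + 22 years → 17 December 2008.
Regulatory Review Extension: +233 days → 7 August 2009.
Interference Suspension Credit: +154 days → 8 January 2010.
Prosecution Delay Deduction: −379 days → 25 December 2008.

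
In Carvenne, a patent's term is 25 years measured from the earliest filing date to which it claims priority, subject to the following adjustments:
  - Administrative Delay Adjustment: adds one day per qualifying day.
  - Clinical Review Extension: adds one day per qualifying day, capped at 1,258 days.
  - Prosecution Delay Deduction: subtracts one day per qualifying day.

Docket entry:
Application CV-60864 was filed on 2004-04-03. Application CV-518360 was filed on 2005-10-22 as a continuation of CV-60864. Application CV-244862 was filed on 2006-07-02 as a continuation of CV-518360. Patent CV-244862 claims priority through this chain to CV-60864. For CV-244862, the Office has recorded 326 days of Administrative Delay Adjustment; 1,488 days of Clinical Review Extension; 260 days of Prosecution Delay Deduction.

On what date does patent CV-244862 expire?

Earliest priority filing: 3 April 2004.
Base term: 3 April 2004 + 25 years → 3 April 2029.
Administrative Delay Adjustment: +326 days → 23 February 2030.
Clinical Review Extension: 1488 days claimed exceeds the 1258-day cap, so +1258 days → 4 August 2033.
Prosecution Delay Deduction: −260 days → 17 November 2032.

2032-11-17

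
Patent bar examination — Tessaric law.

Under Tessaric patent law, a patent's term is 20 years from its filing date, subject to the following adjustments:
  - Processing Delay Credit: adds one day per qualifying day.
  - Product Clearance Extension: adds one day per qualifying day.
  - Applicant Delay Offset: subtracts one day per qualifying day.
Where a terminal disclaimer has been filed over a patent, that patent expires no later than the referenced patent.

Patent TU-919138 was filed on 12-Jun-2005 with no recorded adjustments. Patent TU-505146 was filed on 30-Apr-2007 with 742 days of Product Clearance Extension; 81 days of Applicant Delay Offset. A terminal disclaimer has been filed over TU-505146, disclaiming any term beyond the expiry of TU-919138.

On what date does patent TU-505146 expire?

2025-06-12

Natural term of TU-505146:
  Base: filing + 20 years → 30 April 2027.
  Product Clearance Extension: +742 days → 11 May 2029.
  Applicant Delay Offset: −81 days → 19 February 2029.
Expiry of referenced patent TU-919138:
  Base: filing + 20 years → 12 June 2025.
Terminal disclaimer: TU-505146 expires on the earlier of 19 February 2029 and 12 June 2025.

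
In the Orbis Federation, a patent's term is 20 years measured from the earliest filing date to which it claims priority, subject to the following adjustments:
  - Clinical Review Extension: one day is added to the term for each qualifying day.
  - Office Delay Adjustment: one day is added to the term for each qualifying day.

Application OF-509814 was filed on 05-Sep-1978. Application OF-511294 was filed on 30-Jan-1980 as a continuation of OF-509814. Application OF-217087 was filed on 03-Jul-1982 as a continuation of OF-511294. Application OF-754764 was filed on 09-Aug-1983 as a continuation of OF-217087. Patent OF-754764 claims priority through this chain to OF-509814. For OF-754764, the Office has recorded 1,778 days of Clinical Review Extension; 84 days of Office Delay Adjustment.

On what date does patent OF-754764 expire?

Earliest priority filing: 5 September 1978.
Base term: 5 September 1978 + 20 years → 5 September 1998.
Clinical Review Extension: +1778 days → 19 July 2003.
Office Delay Adjustment: +84 days → 11 October 2003.

2003-10-11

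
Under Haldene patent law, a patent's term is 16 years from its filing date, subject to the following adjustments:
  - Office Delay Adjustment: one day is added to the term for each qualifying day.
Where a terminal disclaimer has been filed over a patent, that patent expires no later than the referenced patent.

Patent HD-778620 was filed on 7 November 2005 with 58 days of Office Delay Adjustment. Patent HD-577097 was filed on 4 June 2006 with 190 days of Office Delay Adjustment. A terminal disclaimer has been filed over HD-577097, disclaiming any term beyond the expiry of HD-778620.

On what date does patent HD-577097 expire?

Natural term of HD-577097:
  Base: filing + 16 years → 4 June 2022.
  Office Delay Adjustment: +190 days → 11 December 2022.
Expiry of referenced patent HD-778620:
  Base: filing + 16 years → 7 November 2021.
  Office Delay Adjustment: +58 days → 4 January 2022.
Terminal disclaimer: HD-577097 expires on the earlier of 11 December 2022 and 4 January 2022.

2022-01-04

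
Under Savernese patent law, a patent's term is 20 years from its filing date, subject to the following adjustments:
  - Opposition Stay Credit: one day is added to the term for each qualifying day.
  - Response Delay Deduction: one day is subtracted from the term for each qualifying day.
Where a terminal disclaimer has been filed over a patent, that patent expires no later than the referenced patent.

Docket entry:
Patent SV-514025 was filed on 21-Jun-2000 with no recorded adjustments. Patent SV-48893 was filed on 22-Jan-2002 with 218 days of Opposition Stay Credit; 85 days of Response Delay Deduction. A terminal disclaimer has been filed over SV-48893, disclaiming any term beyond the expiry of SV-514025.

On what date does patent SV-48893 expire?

June 21, 2020

Natural term of SV-48893:
  Base: filing + 20 years → 22 January 2022.
  Opposition Stay Credit: +218 days → 28 August 2022.
  Response Delay Deduction: −85 days → 4 June 2022.
Expiry of referenced patent SV-514025:
  Base: filing + 20 years → 21 June 2020.
Terminal disclaimer: SV-48893 expires on the earlier of 4 June 2022 and 21 June 2020.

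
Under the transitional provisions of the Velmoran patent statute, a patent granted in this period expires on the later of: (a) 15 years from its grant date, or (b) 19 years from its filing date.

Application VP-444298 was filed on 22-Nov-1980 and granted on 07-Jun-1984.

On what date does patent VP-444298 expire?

November 22, 1999

(a) grant + 15 years → 7 June 1999.
(b) filing + 19 years → 22 November 1999.
Later of the two: 22 November 1999.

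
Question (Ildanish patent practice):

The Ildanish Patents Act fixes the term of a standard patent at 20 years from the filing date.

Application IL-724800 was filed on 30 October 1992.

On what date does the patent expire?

2012-10-30

Filing date + 20 years → 30 October 2012.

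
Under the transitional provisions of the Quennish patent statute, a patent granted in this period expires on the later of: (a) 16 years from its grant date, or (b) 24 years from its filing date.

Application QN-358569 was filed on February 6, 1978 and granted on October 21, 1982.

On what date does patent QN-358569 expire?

February 6, 2002

(a) grant + 16 years → 21 October 1998.
(b) filing + 24 years → 6 February 2002.
Later of the two: 6 February 2002.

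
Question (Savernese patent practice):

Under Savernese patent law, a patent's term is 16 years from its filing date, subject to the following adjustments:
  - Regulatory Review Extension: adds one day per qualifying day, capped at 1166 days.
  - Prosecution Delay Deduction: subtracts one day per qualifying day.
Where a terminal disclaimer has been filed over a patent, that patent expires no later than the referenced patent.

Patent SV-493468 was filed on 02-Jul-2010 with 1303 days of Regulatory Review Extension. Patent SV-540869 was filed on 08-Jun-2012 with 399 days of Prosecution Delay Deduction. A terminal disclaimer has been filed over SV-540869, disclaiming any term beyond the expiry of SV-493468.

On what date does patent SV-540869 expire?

Natural term of SV-540869:
  Base: filing + 16 years → 8 June 2028.
  Prosecution Delay Deduction: −399 days → 6 May 2027.
Expiry of referenced patent SV-493468:
  Base: filing + 16 years → 2 July 2026.
  Regulatory Review Extension: 1303 days claimed exceeds the 1166-day cap, so +1166 days → 10 September 2029.
Terminal disclaimer: SV-540869 expires on the earlier of 6 May 2027 and 10 September 2029.

May 6, 2027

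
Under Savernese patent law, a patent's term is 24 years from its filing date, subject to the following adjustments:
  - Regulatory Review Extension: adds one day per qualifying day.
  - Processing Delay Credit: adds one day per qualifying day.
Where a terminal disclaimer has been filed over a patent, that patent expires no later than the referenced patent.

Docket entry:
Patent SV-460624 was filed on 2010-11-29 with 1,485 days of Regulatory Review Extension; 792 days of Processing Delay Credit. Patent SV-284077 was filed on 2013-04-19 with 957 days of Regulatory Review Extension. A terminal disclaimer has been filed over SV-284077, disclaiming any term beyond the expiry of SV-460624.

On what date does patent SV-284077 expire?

December 2, 2039

Natural term of SV-284077:
  Base: filing + 24 years → 19 April 2037.
  Regulatory Review Extension: +957 days → 2 December 2039.
Expiry of referenced patent SV-460624:
  Base: filing + 24 years → 29 November 2034.
  Regulatory Review Extension: +1485 days → 23 December 2038.
  Processing Delay Credit: +792 days → 22 February 2041.
Terminal disclaimer: SV-284077 expires on the earlier of 2 December 2039 and 22 February 2041.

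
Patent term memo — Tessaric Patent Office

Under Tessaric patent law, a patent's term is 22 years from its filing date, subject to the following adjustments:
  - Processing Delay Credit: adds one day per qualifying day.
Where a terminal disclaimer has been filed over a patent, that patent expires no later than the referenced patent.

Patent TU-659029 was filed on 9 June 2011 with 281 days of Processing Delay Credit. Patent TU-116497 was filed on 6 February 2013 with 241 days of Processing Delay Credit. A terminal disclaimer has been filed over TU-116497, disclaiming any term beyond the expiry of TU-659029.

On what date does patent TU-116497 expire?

Natural term of TU-116497:
  Base: filing + 22 years → 6 February 2035.
  Processing Delay Credit: +241 days → 5 October 2035.
Expiry of referenced patent TU-659029:
  Base: filing + 22 years → 9 June 2033.
  Processing Delay Credit: +281 days → 17 March 2034.
Terminal disclaimer: TU-116497 expires on the earlier of 5 October 2035 and 17 March 2034.

2034-03-17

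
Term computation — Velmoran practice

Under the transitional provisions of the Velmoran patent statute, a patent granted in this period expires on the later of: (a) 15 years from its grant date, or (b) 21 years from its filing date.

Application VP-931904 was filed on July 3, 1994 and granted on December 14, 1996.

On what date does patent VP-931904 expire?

(a) grant + 15 years → 14 December 2011.
(b) filing + 21 years → 3 July 2015.
Later of the two: 3 July 2015.

July 3, 2015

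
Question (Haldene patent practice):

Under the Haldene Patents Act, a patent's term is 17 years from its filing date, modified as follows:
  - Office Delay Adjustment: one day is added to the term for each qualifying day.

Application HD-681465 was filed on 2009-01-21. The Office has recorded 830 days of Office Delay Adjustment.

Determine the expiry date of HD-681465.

Base term: filing date + 17 years → 21 January 2026.
Office Delay Adjustment: +830 days → 30 April 2028.

April 30, 2028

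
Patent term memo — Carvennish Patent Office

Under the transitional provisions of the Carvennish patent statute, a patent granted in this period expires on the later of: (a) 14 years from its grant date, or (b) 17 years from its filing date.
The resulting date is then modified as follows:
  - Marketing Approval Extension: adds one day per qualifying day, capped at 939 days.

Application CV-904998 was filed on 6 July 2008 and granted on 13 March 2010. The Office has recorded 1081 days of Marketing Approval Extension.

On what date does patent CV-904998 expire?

(a) grant + 14 years → 13 March 2024.
(b) filing + 17 years → 6 July 2025.
Later of the two: 6 July 2025.
Marketing Approval Extension: 1081 days claimed exceeds the 939-day cap, so +939 days → 31 January 2028.

2028-01-31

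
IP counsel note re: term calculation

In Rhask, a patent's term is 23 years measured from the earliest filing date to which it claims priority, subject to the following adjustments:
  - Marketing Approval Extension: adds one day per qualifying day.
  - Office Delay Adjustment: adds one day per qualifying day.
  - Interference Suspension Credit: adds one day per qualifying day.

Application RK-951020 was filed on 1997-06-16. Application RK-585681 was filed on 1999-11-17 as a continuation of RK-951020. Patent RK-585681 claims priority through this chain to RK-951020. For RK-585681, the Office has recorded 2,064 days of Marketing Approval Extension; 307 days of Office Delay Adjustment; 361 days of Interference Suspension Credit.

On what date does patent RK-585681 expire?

2027-12-09

Earliest priority filing: 16 June 1997.
Base term: 16 June 1997 + 23 years → 16 June 2020.
Marketing Approval Extension: +2064 days → 9 February 2026.
Office Delay Adjustment: +307 days → 13 December 2026.
Interference Suspension Credit: +361 days → 9 December 2027.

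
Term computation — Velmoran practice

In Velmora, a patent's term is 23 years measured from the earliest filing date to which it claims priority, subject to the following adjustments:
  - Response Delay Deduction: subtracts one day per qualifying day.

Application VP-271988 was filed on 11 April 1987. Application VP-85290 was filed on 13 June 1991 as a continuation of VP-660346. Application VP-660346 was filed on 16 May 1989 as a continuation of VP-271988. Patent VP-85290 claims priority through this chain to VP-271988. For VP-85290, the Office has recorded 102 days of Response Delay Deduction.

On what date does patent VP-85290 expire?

Earliest priority filing: 11 April 1987.
Base term: 11 April 1987 + 23 years → 11 April 2010.
Response Delay Deduction: −102 days → 30 December 2009.

December 30, 2009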